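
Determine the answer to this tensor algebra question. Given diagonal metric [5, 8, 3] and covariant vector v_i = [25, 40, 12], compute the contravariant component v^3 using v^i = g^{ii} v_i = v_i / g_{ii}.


To raise an index with a diagonal metric: v^i = v_i / g_{ii}.
For index 3: v_3 = 12, g_{33} = 3
v^3 = 12 / 3 = 4

4


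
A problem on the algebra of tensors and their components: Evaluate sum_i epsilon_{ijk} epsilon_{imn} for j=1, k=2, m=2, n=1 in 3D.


Using the identity: epsilon_{ijk} epsilon_{imn} = delta_{jm} delta_{kn} - delta_{jn} delta_{km}.
delta_{12} = 0
delta_{21} = 0
delta_{11} = 1
delta_{22} = 1
Result = 0 * 0 - 1 * 1 = 0 - 1 = -1

-1


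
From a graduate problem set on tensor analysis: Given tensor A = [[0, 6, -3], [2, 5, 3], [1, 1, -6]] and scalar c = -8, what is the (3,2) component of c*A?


Scalar multiplication: (cA)_{ij} = c * A_{ij}.
c = -8
A_{32} = 1
(cA)_{32} = -8 * 1 = -8

-8


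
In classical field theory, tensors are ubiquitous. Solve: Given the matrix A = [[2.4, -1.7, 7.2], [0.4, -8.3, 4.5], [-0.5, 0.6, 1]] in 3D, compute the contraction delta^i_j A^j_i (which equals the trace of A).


The contraction (trace) of a rank-2 tensor is the sum of its diagonal elements.
Diagonal entries: A[1,1] = 2.4, A[2,2] = -8.3, A[3,3] = 1
Tr(A) = 2.4 + -8.3 + 1 = -4.9

-4.9


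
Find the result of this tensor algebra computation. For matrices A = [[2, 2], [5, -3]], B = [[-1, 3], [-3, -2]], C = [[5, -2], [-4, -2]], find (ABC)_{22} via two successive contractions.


(ABC)_{22} = sum_m (AB)_{2m} C_{m2}. First compute row 2 of AB.
(AB)_{21} = 5*-1 + -3*-3 = 4
(AB)_{22} = 5*3 + -3*-2 = 21
Now contract with column 2 of C:
(AB)_{21} * C_{12} = 4 * -2 = -8
(AB)_{22} * C_{22} = 21 * -2 = -42
(ABC)_{22} = -8 + -42 = -50

-50


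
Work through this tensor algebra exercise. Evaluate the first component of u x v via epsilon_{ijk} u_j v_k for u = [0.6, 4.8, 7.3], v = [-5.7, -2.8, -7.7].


(u x v)_1 = sum_{j,k} epsilon_{1jk} u_j v_k. Only permutations of (1,2,3) contribute; the two non-zero terms are:
eps_{123} u_2 v_3 = 1 * 4.8 * -7.7 = -36.96
eps_{132} u_3 v_2 = -1 * 7.3 * -2.8 = 20.44
(u x v)_1 = -16.52

-16.52


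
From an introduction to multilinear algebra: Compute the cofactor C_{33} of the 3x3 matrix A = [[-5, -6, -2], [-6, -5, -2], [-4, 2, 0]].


To find cofactor C_{33}, delete row 3 and column 3.
The resulting 2x2 submatrix is: [[-5, -6], [-6, -5]]
Minor M_{33} = -5*-5 - -6*-6
  = 25 - 36 = -11
Sign = (-1)^(3+3) = (-1)^6 = 1
Cofactor C_{33} = 1 * -11 = -11

-11


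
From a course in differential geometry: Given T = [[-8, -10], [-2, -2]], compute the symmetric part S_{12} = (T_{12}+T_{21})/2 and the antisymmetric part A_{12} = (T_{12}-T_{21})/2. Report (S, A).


T_{12} = -10
T_{21} = -2
S_{12} = (-10 + -2)/2 = -12/2 = -6
A_{12} = (-10 - -2)/2 = -8/2 = -4
Check: S + A = -6 + -4 = -10 = T_{12}.

(-6, -4)


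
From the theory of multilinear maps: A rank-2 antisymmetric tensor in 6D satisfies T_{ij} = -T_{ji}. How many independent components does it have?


An antisymmetric rank-2 tensor satisfies A_{ij} = -A_{ji}, so diagonal entries are zero.
The independent components are the upper-triangular entries: C(n, 2) = n(n-1)/2.
n = 6
C(6, 2) = 6 * 5 / 2 = 30 / 2 = 15

15


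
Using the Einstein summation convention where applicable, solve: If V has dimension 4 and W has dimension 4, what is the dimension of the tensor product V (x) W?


The dimension of a tensor product is the product of dimensions.
dim(V) = 4, dim(W) = 4
dim(V (x) W) = 4 * 4 = 16

16


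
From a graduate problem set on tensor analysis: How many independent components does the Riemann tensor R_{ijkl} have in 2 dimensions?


The Riemann tensor in d dimensions has d^2(d^2 - 1)/12 independent components.
d = 2, so d^2 = 4
d^2 - 1 = 3
d^2(d^2 - 1) = 4 * 3 = 12
Divide by 12: 12 / 12 = 1

1


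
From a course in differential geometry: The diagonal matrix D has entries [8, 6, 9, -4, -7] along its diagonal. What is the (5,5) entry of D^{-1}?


For a diagonal matrix, the inverse has entries (D^{-1})_{ii} = 1/d_{ii}.
The diagonal entries are: d_{11} = 8, d_{22} = 6, d_{33} = 9, d_{44} = -4, d_{55} = -7
We need (D^{-1})_{55} = 1/d_{55} = 1/-7 = -1/7

-1/7


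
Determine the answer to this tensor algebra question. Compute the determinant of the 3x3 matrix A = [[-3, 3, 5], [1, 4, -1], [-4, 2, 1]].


Expanding along the first row, det(A) = a11*M_11 - a12*M_12 + a13*M_13, where M_1j is the (1,j) minor.
Minor M_11 = 4*1 - -1*2 = 6
Minor M_12 = 1*1 - -1*-4 = -3
Minor M_13 = 1*2 - 4*-4 = 18
det = -3*(6) - 3*(-3) + 5*(18)
    = -18 - -9 + 90
    = 81

81


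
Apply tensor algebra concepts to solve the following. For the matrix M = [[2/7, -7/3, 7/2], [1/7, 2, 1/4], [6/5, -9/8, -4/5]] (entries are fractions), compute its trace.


The trace is the sum of diagonal entries.
Diagonal: M[1,1] = 2/7, M[2,2] = 2, M[3,3] = -4/5
Tr(M) = 2/7 + 2 + -4/5
Computing step by step:
After adding M[1,1]: 2/7
After adding M[2,2]: 16/7
After adding M[3,3]: 52/35
Tr(M) = 52/35

52/35


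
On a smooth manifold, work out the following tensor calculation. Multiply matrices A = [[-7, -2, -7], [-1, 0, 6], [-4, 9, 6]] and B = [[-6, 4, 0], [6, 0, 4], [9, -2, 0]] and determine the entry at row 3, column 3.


(AB)_{ij} = sum_k A_{ik} B_{kj}.
For i=3, j=3:
A_{31} * B_{13} = -4 * 0 = 0
A_{32} * B_{23} = 9 * 4 = 36
A_{33} * B_{33} = 6 * 0 = 0
Sum = 0 + 36 + 0 = 36

36


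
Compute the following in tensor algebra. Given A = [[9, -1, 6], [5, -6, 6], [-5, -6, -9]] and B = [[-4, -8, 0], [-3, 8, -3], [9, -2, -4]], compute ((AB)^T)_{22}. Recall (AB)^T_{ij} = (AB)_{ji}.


(AB)^T_{ij} = (AB)_{ji} = sum_k A_{jk} B_{ki}.
For i=2, j=2 we need (AB)_{22}:
A_{21} * B_{12} = 5 * -8 = -40
A_{22} * B_{22} = -6 * 8 = -48
A_{23} * B_{32} = 6 * -2 = -12
Sum = -40 + -48 + -12 = -100

-100


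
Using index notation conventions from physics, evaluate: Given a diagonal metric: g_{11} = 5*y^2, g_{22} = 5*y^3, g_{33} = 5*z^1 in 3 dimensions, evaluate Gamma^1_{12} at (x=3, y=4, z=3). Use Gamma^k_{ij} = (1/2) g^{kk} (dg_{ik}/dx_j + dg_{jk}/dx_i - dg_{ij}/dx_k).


For a diagonal metric, Gamma^k_{ij} = (1/2) g^{kk} (dg_{ik}/dx_j + dg_{jk}/dx_i - dg_{ij}/dx_k).
The metric is diagonal, so g_{ab} = 0 for a != b.
At the given point: g_{11} = 80, g_{22} = 320, g_{33} = 15
g^{11} = 1/80
dg_{11}/dx_2 = dg_{11}/dx_2 = 40
dg_{21}/dx_1 = 0 (off-diagonal)
dg_{12}/dx_1 = 0 (off-diagonal)
Numerator = 40 + 0 - 0 = 40
Gamma^1_{12} = 40 / (2 * 80) = 1/4

1/4


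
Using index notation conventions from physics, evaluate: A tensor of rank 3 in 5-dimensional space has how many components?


The number of components of a rank-r tensor in d dimensions is d^r.
Here d = 5 and r = 3.
5^3 = 125

125


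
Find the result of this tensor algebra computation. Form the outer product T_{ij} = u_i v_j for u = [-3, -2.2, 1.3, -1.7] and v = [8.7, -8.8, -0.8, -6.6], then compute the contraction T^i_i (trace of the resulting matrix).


The outer product gives T_{ij} = u_i v_j.
The trace (contraction) is Tr(T) = sum_i T_{ii} = sum_i u_i v_i.
Diagonal entries:
T_{11} = u_1 * v_1 = -3 * 8.7 = -26.1
T_{22} = u_2 * v_2 = -2.2 * -8.8 = 19.36
T_{33} = u_3 * v_3 = 1.3 * -0.8 = -1.04
T_{44} = u_4 * v_4 = -1.7 * -6.6 = 11.22
Tr(T) = -26.1 + 19.36 + -1.04 + 11.22 = 3.44

3.44


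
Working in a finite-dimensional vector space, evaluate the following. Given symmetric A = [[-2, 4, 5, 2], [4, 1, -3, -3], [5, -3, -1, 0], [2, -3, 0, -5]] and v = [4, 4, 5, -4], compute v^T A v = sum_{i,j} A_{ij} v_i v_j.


First compute Av:
(Av)_1 = -2*4 + 4*4 + 5*5 + 2*-4 = 25
(Av)_2 = 4*4 + 1*4 + -3*5 + -3*-4 = 17
(Av)_3 = 5*4 + -3*4 + -1*5 + 0*-4 = 3
(Av)_4 = 2*4 + -3*4 + 0*5 + -5*-4 = 16
Av = [25, 17, 3, 16]
Then v^T (Av) = 4*25 + 4*17 + 5*3 + -4*16
= 100 + 68 + 15 + -64 = 119

119


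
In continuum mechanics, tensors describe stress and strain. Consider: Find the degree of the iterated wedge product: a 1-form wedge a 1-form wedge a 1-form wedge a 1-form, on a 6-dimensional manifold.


The degree of a wedge product is the sum of the degrees of the individual forms.
Degrees: 1, 1, 1, 1
Total degree = 1 + 1 + 1 + 1 = 4

4


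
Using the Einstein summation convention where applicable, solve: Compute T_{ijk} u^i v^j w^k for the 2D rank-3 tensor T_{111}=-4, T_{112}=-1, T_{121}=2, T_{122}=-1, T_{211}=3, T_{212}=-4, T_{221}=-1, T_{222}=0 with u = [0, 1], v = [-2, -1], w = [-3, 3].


S = sum over i,j,k of T_{ijk} u_i v_j w_k. Expanding all 8 terms:
T_{111}*u_1*v_1*w_1 = -4*0*-2*-3 = 0  (running total: 0)
T_{112}*u_1*v_1*w_2 = -1*0*-2*3 = 0  (running total: 0)
T_{121}*u_1*v_2*w_1 = 2*0*-1*-3 = 0  (running total: 0)
T_{122}*u_1*v_2*w_2 = -1*0*-1*3 = 0  (running total: 0)
T_{211}*u_2*v_1*w_1 = 3*1*-2*-3 = 18  (running total: 18)
T_{212}*u_2*v_1*w_2 = -4*1*-2*3 = 24  (running total: 42)
T_{221}*u_2*v_2*w_1 = -1*1*-1*-3 = -3  (running total: 39)
T_{222}*u_2*v_2*w_2 = 0*1*-1*3 = 0  (running total: 39)
S = 39

39


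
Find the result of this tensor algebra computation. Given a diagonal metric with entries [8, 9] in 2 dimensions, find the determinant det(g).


For a diagonal metric, the determinant is the product of diagonal entries.
Diagonal entries: 8, 9
det(g) = 8 * 9 = 72

72


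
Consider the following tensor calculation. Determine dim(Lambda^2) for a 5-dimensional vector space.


The dimension of the space of p-forms on an n-dimensional space is C(n, p).
n = 5, p = 2
C(5, 2) = 5! / (2! * 3!) = 10

10


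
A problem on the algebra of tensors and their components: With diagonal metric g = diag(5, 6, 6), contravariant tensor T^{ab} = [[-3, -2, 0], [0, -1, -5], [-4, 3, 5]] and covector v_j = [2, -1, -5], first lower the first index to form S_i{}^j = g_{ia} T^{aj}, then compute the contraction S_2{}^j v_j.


Step 1: lower the first index. For a diagonal metric, g_{ia} T^{aj} = g_{ii} T^{ij} (no sum on i).
g_{22} = 6
S_2{}^1 = 6 * T^{21} = 6 * 0 = 0
S_2{}^2 = 6 * T^{22} = 6 * -1 = -6
S_2{}^3 = 6 * T^{23} = 6 * -5 = -30
Step 2: contract S_2{}^j with v_j.
S_2{}^1 * v_1 = 0 * 2 = 0
S_2{}^2 * v_2 = -6 * -1 = 6
S_2{}^3 * v_3 = -30 * -5 = 150
Result = 0 + 6 + 150 = 156

156


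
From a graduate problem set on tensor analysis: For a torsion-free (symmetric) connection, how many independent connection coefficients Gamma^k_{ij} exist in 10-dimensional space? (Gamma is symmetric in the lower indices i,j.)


Christoffel symbols Gamma^k_{ij} are symmetric in i,j, so there are d * d(d+1)/2 independent symbols.
d = 10
d(d+1)/2 = 10 * 11 / 2 = 55
Total = 10 * 55 = 550

550


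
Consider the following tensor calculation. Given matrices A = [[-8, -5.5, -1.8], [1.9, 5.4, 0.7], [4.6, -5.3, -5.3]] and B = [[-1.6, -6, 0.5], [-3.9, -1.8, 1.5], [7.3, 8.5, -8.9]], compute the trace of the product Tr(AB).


Tr(AB) = sum_i (AB)_{ii} where (AB)_{ii} = sum_k A_{ik} B_{ki}.
(AB)_{11} = -8*-1.6 + -5.5*-3.9 + -1.8*7.3 = 21.11
(AB)_{22} = 1.9*-6 + 5.4*-1.8 + 0.7*8.5 = -15.17
(AB)_{33} = 4.6*0.5 + -5.3*1.5 + -5.3*-8.9 = 41.52
Tr(AB) = 21.11 + -15.17 + 41.52 = 47.46

47.46


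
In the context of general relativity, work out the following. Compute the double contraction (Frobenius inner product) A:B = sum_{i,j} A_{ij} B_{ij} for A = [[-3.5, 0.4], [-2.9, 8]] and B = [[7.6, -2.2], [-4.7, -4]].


A:B = sum over all i,j of A_{ij} * B_{ij}.
Row 1: -3.5*7.6=-26.6, 0.4*-2.2=-0.88 => row sum = -27.48
Row 2: -2.9*-4.7=13.63, 8*-4=-32 => row sum = -18.37
Total = -27.48 + -18.37 = -45.85

-45.85


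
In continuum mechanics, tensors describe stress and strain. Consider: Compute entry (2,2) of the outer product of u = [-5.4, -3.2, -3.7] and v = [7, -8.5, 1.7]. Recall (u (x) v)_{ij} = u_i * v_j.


The outer product entry T_{ij} = u_i * v_j.
We need i=2, j=2.
u_2 = -3.2, v_2 = -8.5
T_{2,2} = -3.2 * -8.5 = 27.2

27.2


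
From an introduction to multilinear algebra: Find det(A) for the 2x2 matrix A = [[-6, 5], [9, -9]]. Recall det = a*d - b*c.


For a 2x2 matrix [[a, b], [c, d]], det = a*d - b*c.
a = -6, b = 5, c = 9, d = -9
a*d = -6 * -9 = 54
b*c = 5 * 9 = 45
det = 54 - 45 = 9

9


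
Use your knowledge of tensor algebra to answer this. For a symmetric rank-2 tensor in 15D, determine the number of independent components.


A symmetric rank-2 tensor in d dimensions has d(d+1)/2 independent components.
d = 15
d(d+1)/2 = 15 * 16 / 2 = 240 / 2 = 120

120


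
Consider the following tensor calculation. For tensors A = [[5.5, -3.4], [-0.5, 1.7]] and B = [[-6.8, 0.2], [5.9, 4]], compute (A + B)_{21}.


Tensor addition is component-wise: (A + B)_{ij} = A_{ij} + B_{ij}.
A_{21} = -0.5
B_{21} = 5.9
(A + B)_{21} = -0.5 + 5.9 = 5.4

5.4


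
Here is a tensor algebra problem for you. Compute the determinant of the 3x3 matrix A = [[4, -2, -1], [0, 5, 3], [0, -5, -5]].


Expanding along the first row, det(A) = a11*M_11 - a12*M_12 + a13*M_13, where M_1j is the (1,j) minor.
Minor M_11 = 5*-5 - 3*-5 = -10
Minor M_12 = 0*-5 - 3*0 = 0
Minor M_13 = 0*-5 - 5*0 = 0
det = 4*(-10) - -2*(0) + -1*(0)
    = -40 - 0 + 0
    = -40

-40


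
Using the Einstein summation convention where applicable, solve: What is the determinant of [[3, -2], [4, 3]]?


For a 2x2 matrix [[a, b], [c, d]], det = a*d - b*c.
a = 3, b = -2, c = 4, d = 3
a*d = 3 * 3 = 9
b*c = -2 * 4 = -8
det = 9 - -8 = 17

17


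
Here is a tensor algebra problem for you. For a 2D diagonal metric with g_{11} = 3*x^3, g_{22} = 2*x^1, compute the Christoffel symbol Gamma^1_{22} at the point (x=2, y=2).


For a diagonal metric, Gamma^k_{ij} = (1/2) g^{kk} (dg_{ik}/dx_j + dg_{jk}/dx_i - dg_{ij}/dx_k).
The metric is diagonal, so g_{ab} = 0 for a != b.
At the given point: g_{11} = 24, g_{22} = 4
g^{11} = 1/24
dg_{21}/dx_2 = 0 (off-diagonal)
dg_{21}/dx_2 = 0 (off-diagonal)
dg_{22}/dx_1 = dg_{22}/dx_1 = 2
Numerator = 0 + 0 - 2 = -2
Gamma^1_{22} = -2 / (2 * 24) = -1/24

-1/24


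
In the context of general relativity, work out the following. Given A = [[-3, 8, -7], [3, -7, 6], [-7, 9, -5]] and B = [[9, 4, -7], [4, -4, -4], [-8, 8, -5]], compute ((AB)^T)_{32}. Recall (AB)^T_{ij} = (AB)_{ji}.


(AB)^T_{ij} = (AB)_{ji} = sum_k A_{jk} B_{ki}.
For i=3, j=2 we need (AB)_{23}:
A_{21} * B_{13} = 3 * -7 = -21
A_{22} * B_{23} = -7 * -4 = 28
A_{23} * B_{33} = 6 * -5 = -30
Sum = -21 + 28 + -30 = -23

-23


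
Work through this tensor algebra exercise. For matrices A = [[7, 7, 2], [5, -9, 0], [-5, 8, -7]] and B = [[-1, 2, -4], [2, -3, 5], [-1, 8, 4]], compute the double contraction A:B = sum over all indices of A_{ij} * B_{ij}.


A:B = sum over all i,j of A_{ij} * B_{ij}.
Row 1: 7*-1=-7, 7*2=14, 2*-4=-8 => row sum = -1
Row 2: 5*2=10, -9*-3=27, 0*5=0 => row sum = 37
Row 3: -5*-1=5, 8*8=64, -7*4=-28 => row sum = 41
Total = -1 + 37 + 41 = 77

77


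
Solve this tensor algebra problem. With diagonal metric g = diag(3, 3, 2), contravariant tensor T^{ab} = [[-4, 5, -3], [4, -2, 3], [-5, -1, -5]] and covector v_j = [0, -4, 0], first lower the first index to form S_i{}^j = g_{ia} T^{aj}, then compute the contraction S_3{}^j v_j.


Step 1: lower the first index. For a diagonal metric, g_{ia} T^{aj} = g_{ii} T^{ij} (no sum on i).
g_{33} = 2
S_3{}^1 = 2 * T^{31} = 2 * -5 = -10
S_3{}^2 = 2 * T^{32} = 2 * -1 = -2
S_3{}^3 = 2 * T^{33} = 2 * -5 = -10
Step 2: contract S_3{}^j with v_j.
S_3{}^1 * v_1 = -10 * 0 = 0
S_3{}^2 * v_2 = -2 * -4 = 8
S_3{}^3 * v_3 = -10 * 0 = 0
Result = 0 + 8 + 0 = 8

8


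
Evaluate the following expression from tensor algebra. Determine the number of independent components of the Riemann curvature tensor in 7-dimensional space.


The Riemann tensor in d dimensions has d^2(d^2 - 1)/12 independent components.
d = 7, so d^2 = 49
d^2 - 1 = 48
d^2(d^2 - 1) = 49 * 48 = 2352
Divide by 12: 2352 / 12 = 196

196


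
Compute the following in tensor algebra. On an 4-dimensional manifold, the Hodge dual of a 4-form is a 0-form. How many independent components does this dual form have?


The Hodge dual of a p-form on an n-dimensional manifold is an (n-p)-form.
n = 4, p = 4, so dual degree = 4 - 4 = 0
The number of components is C(n, n-p) = C(4, 0) = 1

1


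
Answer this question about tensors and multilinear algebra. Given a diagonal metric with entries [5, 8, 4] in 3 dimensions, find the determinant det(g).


For a diagonal metric, the determinant is the product of diagonal entries.
Diagonal entries: 5, 8, 4
det(g) = 5 * 8 * 4 = 160

160


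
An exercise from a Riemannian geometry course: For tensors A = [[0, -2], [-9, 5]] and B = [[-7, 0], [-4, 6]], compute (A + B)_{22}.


Tensor addition is component-wise: (A + B)_{ij} = A_{ij} + B_{ij}.
A_{22} = 5
B_{22} = 6
(A + B)_{22} = 5 + 6 = 11

11


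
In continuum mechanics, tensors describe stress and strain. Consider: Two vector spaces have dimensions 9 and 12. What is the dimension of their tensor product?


The dimension of a tensor product is the product of dimensions.
dim(V) = 9, dim(W) = 12
dim(V (x) W) = 9 * 12 = 108

108


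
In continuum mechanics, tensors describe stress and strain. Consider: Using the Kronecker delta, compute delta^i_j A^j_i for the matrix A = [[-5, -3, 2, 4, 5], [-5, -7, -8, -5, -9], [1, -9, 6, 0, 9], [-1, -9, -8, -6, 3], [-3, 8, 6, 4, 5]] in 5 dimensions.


The contraction (trace) of a rank-2 tensor is the sum of its diagonal elements.
Diagonal entries: A[1,1] = -5, A[2,2] = -7, A[3,3] = 6, A[4,4] = -6, A[5,5] = 5
Tr(A) = -5 + -7 + 6 + -6 + 5 = -7

-7


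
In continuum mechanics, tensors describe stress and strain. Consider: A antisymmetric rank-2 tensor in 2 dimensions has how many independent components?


A antisymmetric rank-2 tensor in d dimensions has d(d-1)/2 independent components.
d = 2
d(d-1)/2 = 2 * 1 / 2 = 2 / 2 = 1

1


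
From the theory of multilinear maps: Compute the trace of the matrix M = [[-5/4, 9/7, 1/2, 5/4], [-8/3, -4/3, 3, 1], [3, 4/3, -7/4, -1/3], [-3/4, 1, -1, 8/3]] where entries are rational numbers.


The trace is the sum of diagonal entries.
Diagonal: M[1,1] = -5/4, M[2,2] = -4/3, M[3,3] = -7/4, M[4,4] = 8/3
Tr(M) = -5/4 + -4/3 + -7/4 + 8/3
Computing step by step:
After adding M[1,1]: -5/4
After adding M[2,2]: -31/12
After adding M[3,3]: -13/3
After adding M[4,4]: -5/3
Tr(M) = -5/3

-5/3


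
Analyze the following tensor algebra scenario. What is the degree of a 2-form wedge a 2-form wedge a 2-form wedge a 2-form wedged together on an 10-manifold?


The degree of a wedge product is the sum of the degrees of the individual forms.
Degrees: 2, 2, 2, 2
Total degree = 2 + 2 + 2 + 2 = 8

8


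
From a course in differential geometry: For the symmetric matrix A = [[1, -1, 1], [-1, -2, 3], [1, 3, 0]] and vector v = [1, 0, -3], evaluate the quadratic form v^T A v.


First compute Av:
(Av)_1 = 1*1 + -1*0 + 1*-3 = -2
(Av)_2 = -1*1 + -2*0 + 3*-3 = -10
(Av)_3 = 1*1 + 3*0 + 0*-3 = 1
Av = [-2, -10, 1]
Then v^T (Av) = 1*-2 + 0*-10 + -3*1
= -2 + 0 + -3 = -5

-5


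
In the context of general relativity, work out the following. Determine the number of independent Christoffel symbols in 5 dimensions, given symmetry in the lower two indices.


Christoffel symbols Gamma^k_{ij} are symmetric in i,j, so there are d * d(d+1)/2 independent symbols.
d = 5
d(d+1)/2 = 5 * 6 / 2 = 15
Total = 5 * 15 = 75

75


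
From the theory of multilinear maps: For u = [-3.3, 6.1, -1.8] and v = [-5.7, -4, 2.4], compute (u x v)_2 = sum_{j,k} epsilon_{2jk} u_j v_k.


(u x v)_2 = sum_{j,k} epsilon_{2jk} u_j v_k. Only permutations of (1,2,3) contribute; the two non-zero terms are:
eps_{213} u_1 v_3 = -1 * -3.3 * 2.4 = 7.92
eps_{231} u_3 v_1 = 1 * -1.8 * -5.7 = 10.26
(u x v)_2 = 18.18

18.18


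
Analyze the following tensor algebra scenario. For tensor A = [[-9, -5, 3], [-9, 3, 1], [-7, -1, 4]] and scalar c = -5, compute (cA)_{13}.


Scalar multiplication: (cA)_{ij} = c * A_{ij}.
c = -5
A_{13} = 3
(cA)_{13} = -5 * 3 = -15

-15


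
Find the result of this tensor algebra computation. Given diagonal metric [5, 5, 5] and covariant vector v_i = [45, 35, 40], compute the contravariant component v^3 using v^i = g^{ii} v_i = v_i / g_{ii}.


To raise an index with a diagonal metric: v^i = v_i / g_{ii}.
For index 3: v_3 = 40, g_{33} = 5
v^3 = 40 / 5 = 8

8


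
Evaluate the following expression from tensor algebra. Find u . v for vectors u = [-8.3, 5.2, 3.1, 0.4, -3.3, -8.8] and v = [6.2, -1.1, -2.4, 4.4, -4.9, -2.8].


The inner product u . v = sum of u_i * v_i.
Term-by-term: -8.3 * 6.2, 5.2 * -1.1, 3.1 * -2.4, 0.4 * 4.4, -3.3 * -4.9, -8.8 * -2.8
Products: -51.46, -5.72, -7.44, 1.76, 16.17, 24.64
Sum = -51.46 + -5.72 + -7.44 + 1.76 + 16.17 + 24.64 = -22.05

-22.05


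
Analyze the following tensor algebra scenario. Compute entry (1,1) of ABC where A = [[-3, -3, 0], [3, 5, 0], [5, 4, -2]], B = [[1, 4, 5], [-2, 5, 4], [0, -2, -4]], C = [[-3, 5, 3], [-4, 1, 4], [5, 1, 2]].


(ABC)_{11} = sum_m (AB)_{1m} C_{m1}. First compute row 1 of AB.
(AB)_{11} = -3*1 + -3*-2 + 0*0 = 3
(AB)_{12} = -3*4 + -3*5 + 0*-2 = -27
(AB)_{13} = -3*5 + -3*4 + 0*-4 = -27
Now contract with column 1 of C:
(AB)_{11} * C_{11} = 3 * -3 = -9
(AB)_{12} * C_{21} = -27 * -4 = 108
(AB)_{13} * C_{31} = -27 * 5 = -135
(ABC)_{11} = -9 + 108 + -135 = -36

-36


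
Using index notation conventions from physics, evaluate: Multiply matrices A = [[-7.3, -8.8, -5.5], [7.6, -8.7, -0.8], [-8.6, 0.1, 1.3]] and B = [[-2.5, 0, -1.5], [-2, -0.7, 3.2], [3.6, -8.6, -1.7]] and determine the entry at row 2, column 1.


(AB)_{ij} = sum_k A_{ik} B_{kj}.
For i=2, j=1:
A_{21} * B_{11} = 7.6 * -2.5 = -19
A_{22} * B_{21} = -8.7 * -2 = 17.4
A_{23} * B_{31} = -0.8 * 3.6 = -2.88
Sum = -19 + 17.4 + -2.88 = -4.48

-4.48


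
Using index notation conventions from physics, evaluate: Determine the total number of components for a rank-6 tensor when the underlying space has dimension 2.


The number of components of a rank-r tensor in d dimensions is d^r.
Here d = 2 and r = 6.
2^6 = 64

64


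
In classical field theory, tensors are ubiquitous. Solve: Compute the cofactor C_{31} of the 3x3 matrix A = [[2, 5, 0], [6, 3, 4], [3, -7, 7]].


To find cofactor C_{31}, delete row 3 and column 1.
The resulting 2x2 submatrix is: [[5, 0], [3, 4]]
Minor M_{31} = 5*4 - 0*3
  = 20 - 0 = 20
Sign = (-1)^(3+1) = (-1)^4 = 1
Cofactor C_{31} = 1 * 20 = 20

20


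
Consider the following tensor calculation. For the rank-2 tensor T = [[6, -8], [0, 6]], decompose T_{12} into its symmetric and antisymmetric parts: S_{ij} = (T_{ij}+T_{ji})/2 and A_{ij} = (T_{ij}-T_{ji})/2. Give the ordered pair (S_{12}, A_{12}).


T_{12} = -8
T_{21} = 0
S_{12} = (-8 + 0)/2 = -8/2 = -4
A_{12} = (-8 - 0)/2 = -8/2 = -4
Check: S + A = -4 + -4 = -8 = T_{12}.

(-4, -4)


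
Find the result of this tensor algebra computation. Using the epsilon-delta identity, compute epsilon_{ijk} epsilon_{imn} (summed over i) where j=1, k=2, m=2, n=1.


Using the identity: epsilon_{ijk} epsilon_{imn} = delta_{jm} delta_{kn} - delta_{jn} delta_{km}.
delta_{12} = 0
delta_{21} = 0
delta_{11} = 1
delta_{22} = 1
Result = 0 * 0 - 1 * 1 = 0 - 1 = -1

-1


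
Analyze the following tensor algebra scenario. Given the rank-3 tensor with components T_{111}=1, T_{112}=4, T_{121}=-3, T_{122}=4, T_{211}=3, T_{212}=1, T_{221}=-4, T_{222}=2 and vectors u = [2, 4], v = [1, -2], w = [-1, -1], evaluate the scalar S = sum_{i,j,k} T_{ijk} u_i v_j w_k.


S = sum over i,j,k of T_{ijk} u_i v_j w_k. Expanding all 8 terms:
T_{111}*u_1*v_1*w_1 = 1*2*1*-1 = -2  (running total: -2)
T_{112}*u_1*v_1*w_2 = 4*2*1*-1 = -8  (running total: -10)
T_{121}*u_1*v_2*w_1 = -3*2*-2*-1 = -12  (running total: -22)
T_{122}*u_1*v_2*w_2 = 4*2*-2*-1 = 16  (running total: -6)
T_{211}*u_2*v_1*w_1 = 3*4*1*-1 = -12  (running total: -18)
T_{212}*u_2*v_1*w_2 = 1*4*1*-1 = -4  (running total: -22)
T_{221}*u_2*v_2*w_1 = -4*4*-2*-1 = -32  (running total: -54)
T_{222}*u_2*v_2*w_2 = 2*4*-2*-1 = 16  (running total: -38)
S = -38

-38


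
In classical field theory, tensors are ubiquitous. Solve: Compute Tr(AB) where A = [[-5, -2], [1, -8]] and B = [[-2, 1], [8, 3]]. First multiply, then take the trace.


Tr(AB) = sum_i (AB)_{ii} where (AB)_{ii} = sum_k A_{ik} B_{ki}.
(AB)_{11} = -5*-2 + -2*8 = -6
(AB)_{22} = 1*1 + -8*3 = -23
Tr(AB) = -6 + -23 = -29

-29


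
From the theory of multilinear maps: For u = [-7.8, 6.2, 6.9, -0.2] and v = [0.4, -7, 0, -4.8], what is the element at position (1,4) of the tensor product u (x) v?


The outer product entry T_{ij} = u_i * v_j.
We need i=1, j=4.
u_1 = -7.8, v_4 = -4.8
T_{1,4} = -7.8 * -4.8 = 37.44

37.44


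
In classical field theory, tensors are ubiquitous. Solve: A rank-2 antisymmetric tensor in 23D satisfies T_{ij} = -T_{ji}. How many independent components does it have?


An antisymmetric rank-2 tensor satisfies A_{ij} = -A_{ji}, so diagonal entries are zero.
The independent components are the upper-triangular entries: C(n, 2) = n(n-1)/2.
n = 23
C(23, 2) = 23 * 22 / 2 = 506 / 2 = 253

253


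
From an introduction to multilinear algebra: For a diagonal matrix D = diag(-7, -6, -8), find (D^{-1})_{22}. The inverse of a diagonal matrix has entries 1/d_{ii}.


For a diagonal matrix, the inverse has entries (D^{-1})_{ii} = 1/d_{ii}.
The diagonal entries are: d_{11} = -7, d_{22} = -6, d_{33} = -8
We need (D^{-1})_{22} = 1/d_{22} = 1/-6 = -1/6

-1/6


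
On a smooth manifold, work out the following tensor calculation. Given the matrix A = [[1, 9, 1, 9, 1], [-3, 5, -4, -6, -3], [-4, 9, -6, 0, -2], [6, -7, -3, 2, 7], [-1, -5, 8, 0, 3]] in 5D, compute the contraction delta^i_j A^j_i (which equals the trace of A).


The contraction (trace) of a rank-2 tensor is the sum of its diagonal elements.
Diagonal entries: A[1,1] = 1, A[2,2] = 5, A[3,3] = -6, A[4,4] = 2, A[5,5] = 3
Tr(A) = 1 + 5 + -6 + 2 + 3 = 5

5


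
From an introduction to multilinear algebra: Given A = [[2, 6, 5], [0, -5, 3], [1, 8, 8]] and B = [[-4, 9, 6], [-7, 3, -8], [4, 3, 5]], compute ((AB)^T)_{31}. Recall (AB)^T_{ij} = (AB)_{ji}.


(AB)^T_{ij} = (AB)_{ji} = sum_k A_{jk} B_{ki}.
For i=3, j=1 we need (AB)_{13}:
A_{11} * B_{13} = 2 * 6 = 12
A_{12} * B_{23} = 6 * -8 = -48
A_{13} * B_{33} = 5 * 5 = 25
Sum = 12 + -48 + 25 = -11

-11


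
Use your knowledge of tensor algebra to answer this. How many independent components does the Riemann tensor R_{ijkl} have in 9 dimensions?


The Riemann tensor in d dimensions has d^2(d^2 - 1)/12 independent components.
d = 9, so d^2 = 81
d^2 - 1 = 80
d^2(d^2 - 1) = 81 * 80 = 6480
Divide by 12: 6480 / 12 = 540

540


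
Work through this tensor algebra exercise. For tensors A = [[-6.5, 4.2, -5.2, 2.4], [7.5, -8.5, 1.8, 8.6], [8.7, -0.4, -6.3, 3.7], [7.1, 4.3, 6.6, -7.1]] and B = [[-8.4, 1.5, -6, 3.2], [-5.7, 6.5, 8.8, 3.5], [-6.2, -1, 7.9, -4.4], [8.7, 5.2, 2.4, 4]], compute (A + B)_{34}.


Tensor addition is component-wise: (A + B)_{ij} = A_{ij} + B_{ij}.
A_{34} = 3.7
B_{34} = -4.4
(A + B)_{34} = 3.7 + -4.4 = -0.7

-0.7


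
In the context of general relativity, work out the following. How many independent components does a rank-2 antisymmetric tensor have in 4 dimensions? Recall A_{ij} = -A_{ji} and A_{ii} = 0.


An antisymmetric rank-2 tensor satisfies A_{ij} = -A_{ji}, so diagonal entries are zero.
The independent components are the upper-triangular entries: C(n, 2) = n(n-1)/2.
n = 4
C(4, 2) = 4 * 3 / 2 = 12 / 2 = 6

6


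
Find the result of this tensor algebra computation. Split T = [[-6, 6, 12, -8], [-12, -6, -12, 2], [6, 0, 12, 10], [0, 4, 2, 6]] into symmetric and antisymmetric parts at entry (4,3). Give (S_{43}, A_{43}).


T_{43} = 2
T_{34} = 10
S_{43} = (2 + 10)/2 = 12/2 = 6
A_{43} = (2 - 10)/2 = -8/2 = -4
Check: S + A = 6 + -4 = 2 = T_{43}.

(6, -4)


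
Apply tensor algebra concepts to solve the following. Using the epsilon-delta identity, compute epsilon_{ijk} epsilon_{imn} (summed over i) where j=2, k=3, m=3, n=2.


Using the identity: epsilon_{ijk} epsilon_{imn} = delta_{jm} delta_{kn} - delta_{jn} delta_{km}.
delta_{23} = 0
delta_{32} = 0
delta_{22} = 1
delta_{33} = 1
Result = 0 * 0 - 1 * 1 = 0 - 1 = -1

-1


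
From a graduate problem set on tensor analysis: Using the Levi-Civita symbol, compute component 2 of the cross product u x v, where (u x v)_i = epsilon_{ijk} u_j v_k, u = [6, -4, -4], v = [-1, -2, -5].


(u x v)_2 = sum_{j,k} epsilon_{2jk} u_j v_k. Only permutations of (1,2,3) contribute; the two non-zero terms are:
eps_{213} u_1 v_3 = -1 * 6 * -5 = 30
eps_{231} u_3 v_1 = 1 * -4 * -1 = 4
(u x v)_2 = 34

34


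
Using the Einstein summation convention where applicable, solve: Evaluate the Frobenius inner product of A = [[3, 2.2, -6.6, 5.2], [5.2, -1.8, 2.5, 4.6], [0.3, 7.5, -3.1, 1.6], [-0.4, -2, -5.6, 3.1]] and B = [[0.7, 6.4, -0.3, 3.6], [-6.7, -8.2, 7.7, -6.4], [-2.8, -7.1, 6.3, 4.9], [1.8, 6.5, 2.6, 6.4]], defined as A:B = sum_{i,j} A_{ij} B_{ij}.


A:B = sum over all i,j of A_{ij} * B_{ij}.
Row 1: 3*0.7=2.1, 2.2*6.4=14.08, -6.6*-0.3=1.98, 5.2*3.6=18.72 => row sum = 36.88
Row 2: 5.2*-6.7=-34.84, -1.8*-8.2=14.76, 2.5*7.7=19.25, 4.6*-6.4=-29.44 => row sum = -30.27
Row 3: 0.3*-2.8=-0.84, 7.5*-7.1=-53.25, -3.1*6.3=-19.53, 1.6*4.9=7.84 => row sum = -65.78
Row 4: -0.4*1.8=-0.72, -2*6.5=-13, -5.6*2.6=-14.56, 3.1*6.4=19.84 => row sum = -8.44
Total = 36.88 + -30.27 + -65.78 + -8.44 = -67.61

-67.61


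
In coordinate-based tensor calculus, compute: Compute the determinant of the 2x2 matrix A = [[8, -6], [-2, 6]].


For a 2x2 matrix [[a, b], [c, d]], det = a*d - b*c.
a = 8, b = -6, c = -2, d = 6
a*d = 8 * 6 = 48
b*c = -6 * -2 = 12
det = 48 - 12 = 36

36


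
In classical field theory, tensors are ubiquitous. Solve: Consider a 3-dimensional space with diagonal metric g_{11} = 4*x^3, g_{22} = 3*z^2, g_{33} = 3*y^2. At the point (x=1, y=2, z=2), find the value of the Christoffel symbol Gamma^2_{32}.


For a diagonal metric, Gamma^k_{ij} = (1/2) g^{kk} (dg_{ik}/dx_j + dg_{jk}/dx_i - dg_{ij}/dx_k).
The metric is diagonal, so g_{ab} = 0 for a != b.
At the given point: g_{11} = 4, g_{22} = 12, g_{33} = 12
g^{22} = 1/12
dg_{32}/dx_2 = 0 (off-diagonal)
dg_{22}/dx_3 = dg_{22}/dx_3 = 12
dg_{32}/dx_2 = 0 (off-diagonal)
Numerator = 0 + 12 - 0 = 12
Gamma^2_{32} = 12 / (2 * 12) = 1/2

1/2


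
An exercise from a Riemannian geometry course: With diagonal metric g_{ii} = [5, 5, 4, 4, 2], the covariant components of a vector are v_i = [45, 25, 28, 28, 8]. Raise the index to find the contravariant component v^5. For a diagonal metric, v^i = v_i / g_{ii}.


To raise an index with a diagonal metric: v^i = v_i / g_{ii}.
For index 5: v_5 = 8, g_{55} = 2
v^5 = 8 / 2 = 4

4


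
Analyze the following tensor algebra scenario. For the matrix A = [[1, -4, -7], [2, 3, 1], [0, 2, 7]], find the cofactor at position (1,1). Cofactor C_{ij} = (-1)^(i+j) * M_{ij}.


To find cofactor C_{11}, delete row 1 and column 1.
The resulting 2x2 submatrix is: [[3, 1], [2, 7]]
Minor M_{11} = 3*7 - 1*2
  = 21 - 2 = 19
Sign = (-1)^(1+1) = (-1)^2 = 1
Cofactor C_{11} = 1 * 19 = 19

19


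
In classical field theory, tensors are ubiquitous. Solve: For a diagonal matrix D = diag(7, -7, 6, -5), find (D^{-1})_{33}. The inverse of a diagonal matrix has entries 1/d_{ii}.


For a diagonal matrix, the inverse has entries (D^{-1})_{ii} = 1/d_{ii}.
The diagonal entries are: d_{11} = 7, d_{22} = -7, d_{33} = 6, d_{44} = -5
We need (D^{-1})_{33} = 1/d_{33} = 1/6 = 1/6

1/6


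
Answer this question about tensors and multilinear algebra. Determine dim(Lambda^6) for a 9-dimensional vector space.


The dimension of the space of p-forms on an n-dimensional space is C(n, p).
n = 9, p = 6
C(9, 6) = 9! / (6! * 3!) = 84

84


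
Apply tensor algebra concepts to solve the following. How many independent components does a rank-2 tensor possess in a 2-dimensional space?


The number of components of a rank-r tensor in d dimensions is d^r.
Here d = 2 and r = 2.
2^2 = 4

4


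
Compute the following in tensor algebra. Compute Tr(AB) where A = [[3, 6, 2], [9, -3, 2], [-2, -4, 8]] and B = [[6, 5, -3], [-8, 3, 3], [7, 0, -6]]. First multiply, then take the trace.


Tr(AB) = sum_i (AB)_{ii} where (AB)_{ii} = sum_k A_{ik} B_{ki}.
(AB)_{11} = 3*6 + 6*-8 + 2*7 = -16
(AB)_{22} = 9*5 + -3*3 + 2*0 = 36
(AB)_{33} = -2*-3 + -4*3 + 8*-6 = -54
Tr(AB) = -16 + 36 + -54 = -34

-34


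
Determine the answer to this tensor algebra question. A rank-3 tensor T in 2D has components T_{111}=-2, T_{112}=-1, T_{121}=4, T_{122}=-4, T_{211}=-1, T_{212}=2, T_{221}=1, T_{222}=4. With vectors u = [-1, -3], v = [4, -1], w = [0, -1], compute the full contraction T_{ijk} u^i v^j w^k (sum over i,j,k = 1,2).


S = sum over i,j,k of T_{ijk} u_i v_j w_k. Expanding all 8 terms:
T_{111}*u_1*v_1*w_1 = -2*-1*4*0 = 0  (running total: 0)
T_{112}*u_1*v_1*w_2 = -1*-1*4*-1 = -4  (running total: -4)
T_{121}*u_1*v_2*w_1 = 4*-1*-1*0 = 0  (running total: -4)
T_{122}*u_1*v_2*w_2 = -4*-1*-1*-1 = 4  (running total: 0)
T_{211}*u_2*v_1*w_1 = -1*-3*4*0 = 0  (running total: 0)
T_{212}*u_2*v_1*w_2 = 2*-3*4*-1 = 24  (running total: 24)
T_{221}*u_2*v_2*w_1 = 1*-3*-1*0 = 0  (running total: 24)
T_{222}*u_2*v_2*w_2 = 4*-3*-1*-1 = -12  (running total: 12)
S = 12

12


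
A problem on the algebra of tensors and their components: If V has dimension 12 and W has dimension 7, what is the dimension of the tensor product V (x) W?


The dimension of a tensor product is the product of dimensions.
dim(V) = 12, dim(W) = 7
dim(V (x) W) = 12 * 7 = 84

84


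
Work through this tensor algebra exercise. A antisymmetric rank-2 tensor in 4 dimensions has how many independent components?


A antisymmetric rank-2 tensor in d dimensions has d(d-1)/2 independent components.
d = 4
d(d-1)/2 = 4 * 3 / 2 = 12 / 2 = 6

6


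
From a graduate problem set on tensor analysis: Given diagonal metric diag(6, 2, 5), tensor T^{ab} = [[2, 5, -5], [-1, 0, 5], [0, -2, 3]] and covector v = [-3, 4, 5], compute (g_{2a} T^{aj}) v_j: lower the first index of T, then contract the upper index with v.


Step 1: lower the first index. For a diagonal metric, g_{ia} T^{aj} = g_{ii} T^{ij} (no sum on i).
g_{22} = 2
S_2{}^1 = 2 * T^{21} = 2 * -1 = -2
S_2{}^2 = 2 * T^{22} = 2 * 0 = 0
S_2{}^3 = 2 * T^{23} = 2 * 5 = 10
Step 2: contract S_2{}^j with v_j.
S_2{}^1 * v_1 = -2 * -3 = 6
S_2{}^2 * v_2 = 0 * 4 = 0
S_2{}^3 * v_3 = 10 * 5 = 50
Result = 6 + 0 + 50 = 56

56


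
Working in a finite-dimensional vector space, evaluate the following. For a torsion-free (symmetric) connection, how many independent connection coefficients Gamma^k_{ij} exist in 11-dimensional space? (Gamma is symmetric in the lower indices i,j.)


Christoffel symbols Gamma^k_{ij} are symmetric in i,j, so there are d * d(d+1)/2 independent symbols.
d = 11
d(d+1)/2 = 11 * 12 / 2 = 66
Total = 11 * 66 = 726

726


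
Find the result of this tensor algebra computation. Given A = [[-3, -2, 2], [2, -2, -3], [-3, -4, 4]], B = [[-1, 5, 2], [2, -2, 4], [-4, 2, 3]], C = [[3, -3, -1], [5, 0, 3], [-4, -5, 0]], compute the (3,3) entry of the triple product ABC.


(ABC)_{33} = sum_m (AB)_{3m} C_{m3}. First compute row 3 of AB.
(AB)_{31} = -3*-1 + -4*2 + 4*-4 = -21
(AB)_{32} = -3*5 + -4*-2 + 4*2 = 1
(AB)_{33} = -3*2 + -4*4 + 4*3 = -10
Now contract with column 3 of C:
(AB)_{31} * C_{13} = -21 * -1 = 21
(AB)_{32} * C_{23} = 1 * 3 = 3
(AB)_{33} * C_{33} = -10 * 0 = 0
(ABC)_{33} = 21 + 3 + 0 = 24

24


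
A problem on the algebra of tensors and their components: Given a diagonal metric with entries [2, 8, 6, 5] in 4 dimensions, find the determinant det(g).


For a diagonal metric, the determinant is the product of diagonal entries.
Diagonal entries: 2, 8, 6, 5
det(g) = 2 * 8 * 6 * 5 = 480

480


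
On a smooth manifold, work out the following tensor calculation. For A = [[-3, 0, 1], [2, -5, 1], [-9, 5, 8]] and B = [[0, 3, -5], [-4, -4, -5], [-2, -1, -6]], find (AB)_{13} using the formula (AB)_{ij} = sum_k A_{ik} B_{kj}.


(AB)_{ij} = sum_k A_{ik} B_{kj}.
For i=1, j=3:
A_{11} * B_{13} = -3 * -5 = 15
A_{12} * B_{23} = 0 * -5 = 0
A_{13} * B_{33} = 1 * -6 = -6
Sum = 15 + 0 + -6 = 9

9


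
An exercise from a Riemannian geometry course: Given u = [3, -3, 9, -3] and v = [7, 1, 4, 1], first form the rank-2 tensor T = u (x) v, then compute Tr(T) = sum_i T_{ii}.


The outer product gives T_{ij} = u_i v_j.
The trace (contraction) is Tr(T) = sum_i T_{ii} = sum_i u_i v_i.
Diagonal entries:
T_{11} = u_1 * v_1 = 3 * 7 = 21
T_{22} = u_2 * v_2 = -3 * 1 = -3
T_{33} = u_3 * v_3 = 9 * 4 = 36
T_{44} = u_4 * v_4 = -3 * 1 = -3
Tr(T) = 21 + -3 + 36 + -3 = 51

51


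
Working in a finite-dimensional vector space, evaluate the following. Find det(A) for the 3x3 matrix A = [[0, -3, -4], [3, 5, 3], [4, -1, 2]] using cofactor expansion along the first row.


Expanding along the first row, det(A) = a11*M_11 - a12*M_12 + a13*M_13, where M_1j is the (1,j) minor.
Minor M_11 = 5*2 - 3*-1 = 13
Minor M_12 = 3*2 - 3*4 = -6
Minor M_13 = 3*-1 - 5*4 = -23
det = 0*(13) - -3*(-6) + -4*(-23)
    = 0 - 18 + 92
    = 74

74


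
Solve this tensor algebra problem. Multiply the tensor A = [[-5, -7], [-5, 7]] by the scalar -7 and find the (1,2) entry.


Scalar multiplication: (cA)_{ij} = c * A_{ij}.
c = -7
A_{12} = -7
(cA)_{12} = -7 * -7 = 49

49


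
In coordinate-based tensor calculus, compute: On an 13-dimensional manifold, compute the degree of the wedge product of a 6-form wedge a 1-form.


The degree of a wedge product is the sum of the degrees of the individual forms.
Degrees: 6, 1
Total degree = 6 + 1 = 7

7


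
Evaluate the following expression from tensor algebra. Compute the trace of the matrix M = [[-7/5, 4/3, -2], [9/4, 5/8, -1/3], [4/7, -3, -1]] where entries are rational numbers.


The trace is the sum of diagonal entries.
Diagonal: M[1,1] = -7/5, M[2,2] = 5/8, M[3,3] = -1
Tr(M) = -7/5 + 5/8 + -1
Computing step by step:
After adding M[1,1]: -7/5
After adding M[2,2]: -31/40
After adding M[3,3]: -71/40
Tr(M) = -71/40

-71/40


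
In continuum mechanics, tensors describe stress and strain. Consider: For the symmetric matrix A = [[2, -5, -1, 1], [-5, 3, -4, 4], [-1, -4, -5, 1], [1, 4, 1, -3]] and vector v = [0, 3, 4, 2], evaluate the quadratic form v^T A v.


First compute Av:
(Av)_1 = 2*0 + -5*3 + -1*4 + 1*2 = -17
(Av)_2 = -5*0 + 3*3 + -4*4 + 4*2 = 1
(Av)_3 = -1*0 + -4*3 + -5*4 + 1*2 = -30
(Av)_4 = 1*0 + 4*3 + 1*4 + -3*2 = 10
Av = [-17, 1, -30, 10]
Then v^T (Av) = 0*-17 + 3*1 + 4*-30 + 2*10
= 0 + 3 + -120 + 20 = -97

-97


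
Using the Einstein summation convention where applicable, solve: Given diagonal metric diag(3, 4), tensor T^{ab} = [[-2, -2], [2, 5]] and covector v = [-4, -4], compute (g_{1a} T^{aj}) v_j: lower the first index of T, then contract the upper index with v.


Step 1: lower the first index. For a diagonal metric, g_{ia} T^{aj} = g_{ii} T^{ij} (no sum on i).
g_{11} = 3
S_1{}^1 = 3 * T^{11} = 3 * -2 = -6
S_1{}^2 = 3 * T^{12} = 3 * -2 = -6
Step 2: contract S_1{}^j with v_j.
S_1{}^1 * v_1 = -6 * -4 = 24
S_1{}^2 * v_2 = -6 * -4 = 24
Result = 24 + 24 = 48

48


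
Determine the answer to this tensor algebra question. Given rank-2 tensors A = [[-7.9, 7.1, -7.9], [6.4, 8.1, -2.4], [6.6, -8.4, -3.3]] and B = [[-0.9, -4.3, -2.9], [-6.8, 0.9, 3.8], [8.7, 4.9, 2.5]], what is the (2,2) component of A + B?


Tensor addition is component-wise: (A + B)_{ij} = A_{ij} + B_{ij}.
A_{22} = 8.1
B_{22} = 0.9
(A + B)_{22} = 8.1 + 0.9 = 9

9


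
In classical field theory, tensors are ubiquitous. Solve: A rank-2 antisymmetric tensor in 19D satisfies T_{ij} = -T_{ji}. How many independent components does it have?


An antisymmetric rank-2 tensor satisfies A_{ij} = -A_{ji}, so diagonal entries are zero.
The independent components are the upper-triangular entries: C(n, 2) = n(n-1)/2.
n = 19
C(19, 2) = 19 * 18 / 2 = 342 / 2 = 171

171


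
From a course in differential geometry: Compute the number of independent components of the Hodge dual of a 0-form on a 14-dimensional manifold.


The Hodge dual of a p-form on an n-dimensional manifold is an (n-p)-form.
n = 14, p = 0, so dual degree = 14 - 0 = 14
The number of components is C(n, n-p) = C(14, 14) = 1

1


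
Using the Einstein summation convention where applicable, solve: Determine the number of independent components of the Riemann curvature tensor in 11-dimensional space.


The Riemann tensor in d dimensions has d^2(d^2 - 1)/12 independent components.
d = 11, so d^2 = 121
d^2 - 1 = 120
d^2(d^2 - 1) = 121 * 120 = 14520
Divide by 12: 14520 / 12 = 1210

1210
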